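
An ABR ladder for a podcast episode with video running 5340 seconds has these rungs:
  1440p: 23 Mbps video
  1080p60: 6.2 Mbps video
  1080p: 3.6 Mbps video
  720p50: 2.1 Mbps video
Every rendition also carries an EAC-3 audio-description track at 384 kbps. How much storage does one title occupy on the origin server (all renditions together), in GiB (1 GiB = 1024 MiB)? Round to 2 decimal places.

22.65 GiB

Audio: 384 kbps = 0.384 Mbps.
Sum of rendition bitrates: (23+0.384) + (6.2+0.384) + (3.6+0.384) + (2.1+0.384) = 36.436 Mbps.
× 5340 s = 194,568 Mb = 24,321 MB = 22.65 GiB.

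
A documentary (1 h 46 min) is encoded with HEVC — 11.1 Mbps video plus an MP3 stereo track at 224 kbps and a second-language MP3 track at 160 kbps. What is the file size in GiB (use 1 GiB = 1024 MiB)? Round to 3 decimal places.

1 h 46 min = 106 min = 6360 s
Audio total: 224 + 160 = 384 kbps = 0.384 Mbps.
Total bitrate: 11.1 + 0.384 = 11.484 Mbps.
Stream data: 11.484 Mbps × 6360 s = 73038.2 Mb.
73,038 Mb = 9,129,780,000 bytes ÷ 1,073,741,824 = 8.503 GiB.

8.503 GiB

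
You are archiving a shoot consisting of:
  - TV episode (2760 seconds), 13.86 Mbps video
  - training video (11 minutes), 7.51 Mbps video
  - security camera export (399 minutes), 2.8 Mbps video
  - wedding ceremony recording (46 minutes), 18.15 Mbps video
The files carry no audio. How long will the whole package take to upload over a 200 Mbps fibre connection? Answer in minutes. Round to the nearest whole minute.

TV episode: 13.860 Mbps × 2760 s = 38253.6 Mb
training video: 7.510 Mbps × 660 s = 4956.6 Mb
security camera export: 2.800 Mbps × 23940 s = 67032.0 Mb
wedding ceremony recording: 18.150 Mbps × 2760 s = 50094.0 Mb
Total: 160336.2 Mb = 20042.0 MB.
At 200 Mbps: 160336.2 / 200 = 802 s ≈ 13.4 minutes.

13 minutes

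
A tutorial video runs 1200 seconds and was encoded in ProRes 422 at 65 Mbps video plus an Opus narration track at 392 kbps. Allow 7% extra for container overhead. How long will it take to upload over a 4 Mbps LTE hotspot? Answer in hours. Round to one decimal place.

Audio: 392 kbps = 0.392 Mbps.
Total bitrate: 65.392 Mbps.
File: 65.392 Mbps × 1200 s = 78470.4 Mb.
With 7% container overhead: ×1.07. → 83963.3 Mb.
At 4 Mbps: 83963.3 / 4 = 20990.8 s ≈ 5.83 hours.

5.8 hours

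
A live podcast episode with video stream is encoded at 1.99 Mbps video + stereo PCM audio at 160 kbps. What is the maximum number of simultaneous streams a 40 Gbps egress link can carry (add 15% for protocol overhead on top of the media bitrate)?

Audio: 160 kbps = 0.160 Mbps.
Per-viewer media rate: 2.150 Mbps.
On the wire with 15% overhead: 2.473 Mbps.
40 Gbps = 40,000 Mbps; 40,000 / 2.473 = 16177.96 → 16177 viewers.

16177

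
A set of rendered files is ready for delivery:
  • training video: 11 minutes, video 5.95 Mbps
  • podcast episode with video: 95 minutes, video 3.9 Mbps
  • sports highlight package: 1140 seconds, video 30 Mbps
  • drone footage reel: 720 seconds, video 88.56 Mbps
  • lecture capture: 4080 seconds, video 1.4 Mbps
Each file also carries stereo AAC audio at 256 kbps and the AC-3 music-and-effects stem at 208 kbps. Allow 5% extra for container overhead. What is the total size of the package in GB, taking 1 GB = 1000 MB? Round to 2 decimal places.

Audio total: 256 + 208 = 464 kbps = 0.464 Mbps.
training video: 6.414 Mbps × 660 s × 1.05 = 4444.9 Mb
podcast episode with video: 4.364 Mbps × 5700 s × 1.05 = 26118.5 Mb
sports highlight package: 30.464 Mbps × 1140 s × 1.05 = 36465.4 Mb
drone footage reel: 89.024 Mbps × 720 s × 1.05 = 67302.1 Mb
lecture capture: 1.864 Mbps × 4080 s × 1.05 = 7985.4 Mb
Total: 142316.4 Mb = 17789.5 MB.
= 17.79 GB.

17.79 GB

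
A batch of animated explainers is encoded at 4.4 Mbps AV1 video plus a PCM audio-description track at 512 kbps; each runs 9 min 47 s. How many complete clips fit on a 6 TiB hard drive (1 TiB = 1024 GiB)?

18303

9 min 47 s = 587 s
Audio: 512 kbps = 0.512 Mbps.
Total bitrate: 4.912 Mbps.
Per item: 4.912 Mbps × 587 s = 2,883 Mb = 360.4 MB.
Capacity: 6 TiB = 52,776,558 Mb; 18303.94 items → 18303 complete.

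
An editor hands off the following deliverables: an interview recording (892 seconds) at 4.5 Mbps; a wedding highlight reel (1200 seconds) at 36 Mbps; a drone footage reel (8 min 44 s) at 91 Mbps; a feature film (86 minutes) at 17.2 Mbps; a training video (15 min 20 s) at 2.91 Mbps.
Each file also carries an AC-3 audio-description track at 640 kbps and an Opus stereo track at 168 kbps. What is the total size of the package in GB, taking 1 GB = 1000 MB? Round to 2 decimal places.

24.17 GB

Audio total: 640 + 168 = 808 kbps = 0.808 Mbps.
interview recording: 5.308 Mbps × 892 s = 4734.7 Mb
wedding highlight reel: 36.808 Mbps × 1200 s = 44169.6 Mb
drone footage reel: 91.808 Mbps × 524 s = 48107.4 Mb
feature film: 18.008 Mbps × 5160 s = 92921.3 Mb
training video: 3.718 Mbps × 920 s = 3420.6 Mb
Total: 193353.6 Mb = 24169.2 MB.
= 24.17 GB.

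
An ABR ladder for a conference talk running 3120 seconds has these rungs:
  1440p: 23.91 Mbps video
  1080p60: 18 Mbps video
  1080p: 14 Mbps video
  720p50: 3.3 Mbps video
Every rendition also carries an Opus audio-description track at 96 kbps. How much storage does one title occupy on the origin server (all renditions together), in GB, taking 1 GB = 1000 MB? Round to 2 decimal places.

23.24 GB

Audio: 96 kbps = 0.096 Mbps.
Sum of rendition bitrates: (23.91+0.096) + (18+0.096) + (14+0.096) + (3.3+0.096) = 59.594 Mbps.
× 3120 s = 185,933 Mb = 23,242 MB = 23.24 GB.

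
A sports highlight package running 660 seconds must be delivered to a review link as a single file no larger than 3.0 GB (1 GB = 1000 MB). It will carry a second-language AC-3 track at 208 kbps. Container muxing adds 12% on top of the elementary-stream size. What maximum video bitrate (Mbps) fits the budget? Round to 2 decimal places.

32.26 Mbps

Budget: 3.0 GB = 24000.0 Mb.
Stream payload after overhead: 24000.0 / 1.12 = 21428.6 Mb.
Total bitrate budget: 21428.6 Mb / 660 s = 32.468 Mbps.
Audio: 208 kbps = 0.208 Mbps.
Video: 32.468 − 0.208 = 32.260 Mbps.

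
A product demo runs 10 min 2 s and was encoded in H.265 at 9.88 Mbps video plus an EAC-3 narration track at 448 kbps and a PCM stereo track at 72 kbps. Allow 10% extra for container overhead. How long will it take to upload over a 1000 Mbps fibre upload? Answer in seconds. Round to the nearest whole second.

7 seconds

10 min 2 s = 602 s
Audio total: 448 + 72 = 520 kbps = 0.520 Mbps.
Total bitrate: 10.400 Mbps.
File: 10.400 Mbps × 602 s = 6260.8 Mb.
With 10% container overhead: ×1.10. → 6886.9 Mb.
At 1000 Mbps: 6886.9 / 1000 = 6.9 s ≈ 6.89 seconds.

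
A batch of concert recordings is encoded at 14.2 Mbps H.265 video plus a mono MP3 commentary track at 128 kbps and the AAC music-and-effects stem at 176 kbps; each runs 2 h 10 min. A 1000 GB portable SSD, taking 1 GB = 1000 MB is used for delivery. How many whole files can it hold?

70

2 h 10 min = 130 min = 7800 s
Audio total: 128 + 176 = 304 kbps = 0.304 Mbps.
Total bitrate: 14.504 Mbps.
Per item: 14.504 Mbps × 7800 s = 113,131 Mb = 14,141 MB.
Capacity: 1000 GB = 8,000,000 Mb; 70.71 items → 70 complete.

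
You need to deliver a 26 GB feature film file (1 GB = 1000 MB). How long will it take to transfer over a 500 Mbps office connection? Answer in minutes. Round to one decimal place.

File: 26 GB = 208000.0 Mb.
At 500 Mbps: 208000.0 / 500 = 416.0 s ≈ 6.93 minutes.

6.9 minutes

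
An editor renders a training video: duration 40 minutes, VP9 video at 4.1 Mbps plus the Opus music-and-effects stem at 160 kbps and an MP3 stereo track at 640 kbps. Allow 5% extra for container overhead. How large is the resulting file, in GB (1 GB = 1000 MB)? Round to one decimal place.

40 min = 2400 s
Audio total: 160 + 640 = 800 kbps = 0.800 Mbps.
Total bitrate: 4.1 + 0.800 = 4.900 Mbps.
Stream data: 4.900 Mbps × 2400 s = 11760.0 Mb.
With 5% container overhead: ×1.05.
12,348 Mb ÷ 8 = 1,544 MB → 1.544 GB.

1.5 GB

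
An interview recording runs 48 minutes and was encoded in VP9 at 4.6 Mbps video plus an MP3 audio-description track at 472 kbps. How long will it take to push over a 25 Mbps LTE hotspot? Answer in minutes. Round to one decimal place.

9.7 minutes

48 min = 2880 s
Audio: 472 kbps = 0.472 Mbps.
Total bitrate: 5.072 Mbps.
File: 5.072 Mbps × 2880 s = 14607.4 Mb.
At 25 Mbps: 14607.4 / 25 = 584.3 s ≈ 9.74 minutes.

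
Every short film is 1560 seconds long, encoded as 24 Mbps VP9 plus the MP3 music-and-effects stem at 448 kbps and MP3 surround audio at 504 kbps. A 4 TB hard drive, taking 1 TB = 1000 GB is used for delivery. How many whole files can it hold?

Audio total: 448 + 504 = 952 kbps = 0.952 Mbps.
Total bitrate: 24.952 Mbps.
Per item: 24.952 Mbps × 1560 s = 38,925 Mb = 4,866 MB.
Capacity: 4 TB = 32,000,000 Mb; 822.09 items → 822 complete.

822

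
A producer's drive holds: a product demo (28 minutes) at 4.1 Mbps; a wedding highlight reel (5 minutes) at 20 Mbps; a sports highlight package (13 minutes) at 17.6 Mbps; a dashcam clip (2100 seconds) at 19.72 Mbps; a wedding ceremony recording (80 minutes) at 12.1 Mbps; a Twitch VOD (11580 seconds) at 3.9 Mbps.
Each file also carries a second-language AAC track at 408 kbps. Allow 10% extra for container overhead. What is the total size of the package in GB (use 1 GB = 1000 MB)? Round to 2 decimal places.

Audio: 408 kbps = 0.408 Mbps.
product demo: 4.508 Mbps × 1680 s × 1.10 = 8330.8 Mb
wedding highlight reel: 20.408 Mbps × 300 s × 1.10 = 6734.6 Mb
sports highlight package: 18.008 Mbps × 780 s × 1.10 = 15450.9 Mb
dashcam clip: 20.128 Mbps × 2100 s × 1.10 = 46495.7 Mb
wedding ceremony recording: 12.508 Mbps × 4800 s × 1.10 = 66042.2 Mb
Twitch VOD: 4.308 Mbps × 11580 s × 1.10 = 54875.3 Mb
Total: 197929.5 Mb = 24741.2 MB.
= 24.74 GB.

24.74 GB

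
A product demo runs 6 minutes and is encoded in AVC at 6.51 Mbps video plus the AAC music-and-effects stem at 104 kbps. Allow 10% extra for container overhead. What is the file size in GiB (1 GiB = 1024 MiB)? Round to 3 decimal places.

6 min = 360 s
Audio: 104 kbps = 0.104 Mbps.
Total bitrate: 6.51 + 0.104 = 6.614 Mbps.
Stream data: 6.614 Mbps × 360 s = 2381.0 Mb.
With 10% container overhead: ×1.10.
2,619 Mb = 327,393,000 bytes ÷ 1,073,741,824 = 0.3049 GiB.

0.305 GiB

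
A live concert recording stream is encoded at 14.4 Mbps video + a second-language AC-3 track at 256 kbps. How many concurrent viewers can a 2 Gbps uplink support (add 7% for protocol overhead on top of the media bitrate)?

Audio: 256 kbps = 0.256 Mbps.
Per-viewer media rate: 14.656 Mbps.
On the wire with 7% overhead: 15.682 Mbps.
2 Gbps = 2,000 Mbps; 2,000 / 15.682 = 127.54 → 127 viewers.

127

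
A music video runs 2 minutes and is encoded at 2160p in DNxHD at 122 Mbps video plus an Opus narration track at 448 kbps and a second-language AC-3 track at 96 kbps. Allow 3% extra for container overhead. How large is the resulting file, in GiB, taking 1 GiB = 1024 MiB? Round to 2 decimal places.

2 min = 120 s
Audio total: 448 + 96 = 544 kbps = 0.544 Mbps.
Total bitrate: 122 + 0.544 = 122.544 Mbps.
Stream data: 122.544 Mbps × 120 s = 14705.3 Mb.
With 3% container overhead: ×1.03.
15,146 Mb = 1,893,304,800 bytes ÷ 1,073,741,824 = 1.763 GiB.

1.76 GiB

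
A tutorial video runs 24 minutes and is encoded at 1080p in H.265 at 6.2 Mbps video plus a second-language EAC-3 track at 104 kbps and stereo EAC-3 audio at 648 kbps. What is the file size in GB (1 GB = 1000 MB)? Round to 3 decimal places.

24 min = 1440 s
Audio total: 104 + 648 = 752 kbps = 0.752 Mbps.
Total bitrate: 6.2 + 0.752 = 6.952 Mbps.
Stream data: 6.952 Mbps × 1440 s = 10010.9 Mb.
10,011 Mb ÷ 8 = 1,251 MB → 1.251 GB.

1.251 GB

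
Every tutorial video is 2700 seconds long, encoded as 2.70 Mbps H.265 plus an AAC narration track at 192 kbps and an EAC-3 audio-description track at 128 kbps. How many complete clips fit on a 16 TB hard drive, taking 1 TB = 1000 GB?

15697

Audio total: 192 + 128 = 320 kbps = 0.320 Mbps.
Total bitrate: 3.020 Mbps.
Per item: 3.020 Mbps × 2700 s = 8,154 Mb = 1,019 MB.
Capacity: 16 TB = 128,000,000 Mb; 15697.82 items → 15697 complete.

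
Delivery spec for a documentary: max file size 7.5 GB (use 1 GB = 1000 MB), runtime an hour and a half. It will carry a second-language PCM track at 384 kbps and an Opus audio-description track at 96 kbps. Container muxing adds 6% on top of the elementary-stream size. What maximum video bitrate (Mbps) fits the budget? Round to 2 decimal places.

Budget: 7.5 GB = 60000.0 Mb.
Stream payload after overhead: 60000.0 / 1.06 = 56603.8 Mb.
1.5 h = 5400 s
Total bitrate budget: 56603.8 Mb / 5400 s = 10.482 Mbps.
Audio total: 384 + 96 = 480 kbps = 0.480 Mbps.
Video: 10.482 − 0.480 = 10.002 Mbps.

10.00 Mbps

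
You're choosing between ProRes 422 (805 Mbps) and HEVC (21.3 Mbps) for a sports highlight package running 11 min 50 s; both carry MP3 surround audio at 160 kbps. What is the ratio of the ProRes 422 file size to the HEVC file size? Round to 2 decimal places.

37.52

11 min 50 s = 710 s
Audio: 160 kbps = 0.160 Mbps.
ProRes 422: 805.160 Mbps × 710 s = 571663.6 Mb = 71.458 GB.
HEVC: 21.460 Mbps × 710 s = 15236.6 Mb = 1.905 GB.
Ratio: 71.458 / 1.905 = 37.519.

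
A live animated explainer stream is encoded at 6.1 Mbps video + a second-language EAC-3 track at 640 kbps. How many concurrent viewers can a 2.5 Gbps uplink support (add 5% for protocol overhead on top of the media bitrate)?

353

Audio: 640 kbps = 0.640 Mbps.
Per-viewer media rate: 6.740 Mbps.
On the wire with 5% overhead: 7.077 Mbps.
2.5 Gbps = 2,500 Mbps; 2,500 / 7.077 = 353.26 → 353 viewers.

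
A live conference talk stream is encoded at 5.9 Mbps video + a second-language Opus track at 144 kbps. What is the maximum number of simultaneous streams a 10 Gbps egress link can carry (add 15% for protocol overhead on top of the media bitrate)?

Audio: 144 kbps = 0.144 Mbps.
Per-viewer media rate: 6.044 Mbps.
On the wire with 15% overhead: 6.951 Mbps.
10 Gbps = 10,000 Mbps; 10,000 / 6.951 = 1438.72 → 1438 viewers.

1438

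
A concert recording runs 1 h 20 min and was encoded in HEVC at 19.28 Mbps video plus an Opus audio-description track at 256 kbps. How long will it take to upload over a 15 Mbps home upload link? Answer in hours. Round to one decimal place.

1.7 hours

1 h 20 min = 80 min = 4800 s
Audio: 256 kbps = 0.256 Mbps.
Total bitrate: 19.536 Mbps.
File: 19.536 Mbps × 4800 s = 93772.8 Mb.
At 15 Mbps: 93772.8 / 15 = 6251.5 s ≈ 1.74 hours.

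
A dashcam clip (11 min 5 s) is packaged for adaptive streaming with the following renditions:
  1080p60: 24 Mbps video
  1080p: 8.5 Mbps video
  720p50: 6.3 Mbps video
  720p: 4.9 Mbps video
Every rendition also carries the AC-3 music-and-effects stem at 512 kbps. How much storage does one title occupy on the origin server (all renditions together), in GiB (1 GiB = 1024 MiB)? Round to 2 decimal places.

3.54 GiB

11 min 5 s = 665 s
Audio: 512 kbps = 0.512 Mbps.
Sum of rendition bitrates: (24+0.512) + (8.5+0.512) + (6.3+0.512) + (4.9+0.512) = 45.748 Mbps.
× 665 s = 30,422 Mb = 3,803 MB = 3.542 GiB.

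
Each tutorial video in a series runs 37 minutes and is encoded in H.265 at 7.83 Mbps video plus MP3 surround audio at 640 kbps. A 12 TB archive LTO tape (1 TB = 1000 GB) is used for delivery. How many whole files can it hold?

37 min = 2220 s
Audio: 640 kbps = 0.640 Mbps.
Total bitrate: 8.470 Mbps.
Per item: 8.470 Mbps × 2220 s = 18,803 Mb = 2,350 MB.
Capacity: 12 TB = 96,000,000 Mb; 5105.46 items → 5105 complete.

5105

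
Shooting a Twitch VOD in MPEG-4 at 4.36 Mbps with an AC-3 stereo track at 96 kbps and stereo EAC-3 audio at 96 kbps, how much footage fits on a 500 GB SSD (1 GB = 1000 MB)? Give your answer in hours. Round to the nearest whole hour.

244 hours

Audio total: 96 + 96 = 192 kbps = 0.192 Mbps.
Total bitrate: 4.36 + 0.192 = 4.552 Mbps.
Capacity: 500 GB = 4,000,000 Mb.
Recording time: 4,000,000 / 4.552 = 878,735 s ≈ 244 hours.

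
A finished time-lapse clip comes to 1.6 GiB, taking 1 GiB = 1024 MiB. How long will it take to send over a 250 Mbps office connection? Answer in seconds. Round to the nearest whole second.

55 seconds

File: 1.6 GiB = 13743.9 Mb.
At 250 Mbps: 13743.9 / 250 = 55.0 s ≈ 55 seconds.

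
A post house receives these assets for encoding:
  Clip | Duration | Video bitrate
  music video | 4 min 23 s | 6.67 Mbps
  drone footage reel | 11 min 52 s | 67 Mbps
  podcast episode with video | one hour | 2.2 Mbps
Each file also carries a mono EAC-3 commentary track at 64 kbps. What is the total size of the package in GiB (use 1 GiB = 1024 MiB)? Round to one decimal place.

Audio: 64 kbps = 0.064 Mbps.
music video: 6.734 Mbps × 263 s = 1771.0 Mb
drone footage reel: 67.064 Mbps × 712 s = 47749.6 Mb
podcast episode with video: 2.264 Mbps × 3600 s = 8150.4 Mb
Total: 57671.0 Mb = 7208.9 MB.
= 6.714 GiB.

6.7 GiB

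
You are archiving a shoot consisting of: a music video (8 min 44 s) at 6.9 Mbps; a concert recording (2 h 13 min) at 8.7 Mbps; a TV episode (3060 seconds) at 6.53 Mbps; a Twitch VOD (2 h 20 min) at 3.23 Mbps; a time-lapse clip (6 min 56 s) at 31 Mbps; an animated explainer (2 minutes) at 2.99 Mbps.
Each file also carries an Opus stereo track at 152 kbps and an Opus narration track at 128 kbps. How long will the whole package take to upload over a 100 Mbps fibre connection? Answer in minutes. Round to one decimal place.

Audio total: 152 + 128 = 280 kbps = 0.280 Mbps.
music video: 7.180 Mbps × 524 s = 3762.3 Mb
concert recording: 8.980 Mbps × 7980 s = 71660.4 Mb
TV episode: 6.810 Mbps × 3060 s = 20838.6 Mb
Twitch VOD: 3.510 Mbps × 8400 s = 29484.0 Mb
time-lapse clip: 31.280 Mbps × 416 s = 13012.5 Mb
animated explainer: 3.270 Mbps × 120 s = 392.4 Mb
Total: 139150.2 Mb = 17393.8 MB.
At 100 Mbps: 139150.2 / 100 = 1392 s ≈ 23.2 minutes.

23.2 minutes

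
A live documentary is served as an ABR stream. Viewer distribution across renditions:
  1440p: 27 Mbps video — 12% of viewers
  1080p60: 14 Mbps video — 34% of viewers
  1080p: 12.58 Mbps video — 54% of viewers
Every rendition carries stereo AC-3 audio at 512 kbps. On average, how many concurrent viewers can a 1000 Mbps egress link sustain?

Audio: 512 kbps = 0.512 Mbps.
Average per-viewer bitrate: 0.12×27.512 + 0.34×14.512 + 0.54×13.092 = 15.305 Mbps.
1000 Mbps = 1,000 Mbps; 1,000 / 15.305 = 65.34 → 65.

65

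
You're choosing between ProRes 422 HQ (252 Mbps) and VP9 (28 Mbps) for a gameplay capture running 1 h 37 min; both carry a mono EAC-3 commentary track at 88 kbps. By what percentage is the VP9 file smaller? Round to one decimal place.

1 h 37 min = 97 min = 5820 s
Audio: 88 kbps = 0.088 Mbps.
ProRes 422 HQ: 252.088 Mbps × 5820 s = 1467152.2 Mb = 183.394 GB.
VP9: 28.088 Mbps × 5820 s = 163472.2 Mb = 20.434 GB.
Reduction: (1 − 20.434/183.394) × 100 = 88.86%.

88.9%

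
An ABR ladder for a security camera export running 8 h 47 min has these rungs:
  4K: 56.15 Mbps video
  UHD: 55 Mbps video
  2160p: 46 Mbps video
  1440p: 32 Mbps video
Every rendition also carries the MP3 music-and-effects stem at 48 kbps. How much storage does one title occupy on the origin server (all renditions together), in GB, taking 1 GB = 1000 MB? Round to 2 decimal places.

8 h 47 min = 527 min = 31620 s
Audio: 48 kbps = 0.048 Mbps.
Sum of rendition bitrates: (56.15+0.048) + (55+0.048) + (46+0.048) + (32+0.048) = 189.342 Mbps.
× 31620 s = 5,986,994 Mb = 748,374 MB = 748.4 GB.

748.37 GB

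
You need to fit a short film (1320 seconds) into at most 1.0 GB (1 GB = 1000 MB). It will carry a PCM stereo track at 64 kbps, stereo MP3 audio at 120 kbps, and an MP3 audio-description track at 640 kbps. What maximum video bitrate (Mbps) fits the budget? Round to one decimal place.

5.2 Mbps

Budget: 1.0 GB = 8000.0 Mb.
Total bitrate budget: 8000.0 Mb / 1320 s = 6.061 Mbps.
Audio total: 64 + 120 + 640 = 824 kbps = 0.824 Mbps.
Video: 6.061 − 0.824 = 5.237 Mbps.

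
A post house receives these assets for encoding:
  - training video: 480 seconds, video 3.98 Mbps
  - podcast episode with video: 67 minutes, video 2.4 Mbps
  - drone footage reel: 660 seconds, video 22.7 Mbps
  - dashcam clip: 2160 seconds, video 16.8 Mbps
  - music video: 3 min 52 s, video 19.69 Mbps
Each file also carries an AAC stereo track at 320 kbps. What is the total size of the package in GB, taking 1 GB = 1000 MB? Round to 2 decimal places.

8.73 GB

Audio: 320 kbps = 0.320 Mbps.
training video: 4.300 Mbps × 480 s = 2064.0 Mb
podcast episode with video: 2.720 Mbps × 4020 s = 10934.4 Mb
drone footage reel: 23.020 Mbps × 660 s = 15193.2 Mb
dashcam clip: 17.120 Mbps × 2160 s = 36979.2 Mb
music video: 20.010 Mbps × 232 s = 4642.3 Mb
Total: 69813.1 Mb = 8726.6 MB.
= 8.727 GB.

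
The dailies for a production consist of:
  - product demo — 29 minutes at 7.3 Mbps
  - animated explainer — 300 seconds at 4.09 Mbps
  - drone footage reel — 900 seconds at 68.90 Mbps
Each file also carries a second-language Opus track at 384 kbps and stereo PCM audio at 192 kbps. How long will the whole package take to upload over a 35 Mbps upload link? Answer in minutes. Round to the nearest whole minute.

37 minutes

Audio total: 384 + 192 = 576 kbps = 0.576 Mbps.
product demo: 7.876 Mbps × 1740 s = 13704.2 Mb
animated explainer: 4.666 Mbps × 300 s = 1399.8 Mb
drone footage reel: 69.476 Mbps × 900 s = 62528.4 Mb
Total: 77632.4 Mb = 9704.1 MB.
At 35 Mbps: 77632.4 / 35 = 2218 s ≈ 37 minutes.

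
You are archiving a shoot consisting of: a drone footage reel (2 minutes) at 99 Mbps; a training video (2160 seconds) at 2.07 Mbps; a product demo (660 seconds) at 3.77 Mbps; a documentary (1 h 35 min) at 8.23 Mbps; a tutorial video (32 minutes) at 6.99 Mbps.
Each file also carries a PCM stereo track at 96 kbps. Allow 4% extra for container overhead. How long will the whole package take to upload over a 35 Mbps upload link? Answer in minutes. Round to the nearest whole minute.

40 minutes

Audio: 96 kbps = 0.096 Mbps.
drone footage reel: 99.096 Mbps × 120 s × 1.04 = 12367.2 Mb
training video: 2.166 Mbps × 2160 s × 1.04 = 4865.7 Mb
product demo: 3.866 Mbps × 660 s × 1.04 = 2653.6 Mb
documentary: 8.326 Mbps × 5700 s × 1.04 = 49356.5 Mb
tutorial video: 7.086 Mbps × 1920 s × 1.04 = 14149.3 Mb
Total: 83392.4 Mb = 10424.0 MB.
At 35 Mbps: 83392.4 / 35 = 2383 s ≈ 39.7 minutes.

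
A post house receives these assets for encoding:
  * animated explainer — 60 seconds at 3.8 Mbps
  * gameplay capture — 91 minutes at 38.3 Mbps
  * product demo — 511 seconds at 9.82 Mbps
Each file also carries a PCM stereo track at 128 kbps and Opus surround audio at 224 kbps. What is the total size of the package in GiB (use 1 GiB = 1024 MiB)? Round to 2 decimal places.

25.20 GiB

Audio total: 128 + 224 = 352 kbps = 0.352 Mbps.
animated explainer: 4.152 Mbps × 60 s = 249.1 Mb
gameplay capture: 38.652 Mbps × 5460 s = 211039.9 Mb
product demo: 10.172 Mbps × 511 s = 5197.9 Mb
Total: 216486.9 Mb = 27060.9 MB.
= 25.20 GiB.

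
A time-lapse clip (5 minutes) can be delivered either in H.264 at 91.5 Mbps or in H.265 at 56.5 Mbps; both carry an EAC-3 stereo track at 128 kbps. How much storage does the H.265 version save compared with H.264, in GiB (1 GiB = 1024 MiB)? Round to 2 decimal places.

5 min = 300 s
Audio: 128 kbps = 0.128 Mbps.
H.264: 91.628 Mbps × 300 s = 27488.4 Mb = 3.200 GiB.
H.265: 56.628 Mbps × 300 s = 16988.4 Mb = 1.978 GiB.
Saving: 3.200 − 1.978 = 1.222 GiB.

1.22 GiB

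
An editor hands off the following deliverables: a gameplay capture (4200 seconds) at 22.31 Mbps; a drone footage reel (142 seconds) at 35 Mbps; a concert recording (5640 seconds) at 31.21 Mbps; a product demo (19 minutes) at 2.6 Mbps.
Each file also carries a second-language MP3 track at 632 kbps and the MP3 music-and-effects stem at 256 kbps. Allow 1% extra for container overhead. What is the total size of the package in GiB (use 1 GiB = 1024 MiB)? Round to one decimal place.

33.8 GiB

Audio total: 632 + 256 = 888 kbps = 0.888 Mbps.
gameplay capture: 23.198 Mbps × 4200 s × 1.01 = 98405.9 Mb
drone footage reel: 35.888 Mbps × 142 s × 1.01 = 5147.1 Mb
concert recording: 32.098 Mbps × 5640 s × 1.01 = 182843.0 Mb
product demo: 3.488 Mbps × 1140 s × 1.01 = 4016.1 Mb
Total: 290412.1 Mb = 36301.5 MB.
= 33.81 GiB.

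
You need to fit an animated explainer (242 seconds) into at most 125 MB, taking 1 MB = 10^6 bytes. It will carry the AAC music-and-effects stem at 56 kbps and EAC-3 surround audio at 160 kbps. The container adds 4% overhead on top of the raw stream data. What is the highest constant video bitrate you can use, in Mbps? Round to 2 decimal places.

3.76 Mbps

Budget: 125 MB = 1000.0 Mb.
Stream payload after overhead: 1000.0 / 1.04 = 961.5 Mb.
Total bitrate budget: 961.5 Mb / 242 s = 3.973 Mbps.
Audio total: 56 + 160 = 216 kbps = 0.216 Mbps.
Video: 3.973 − 0.216 = 3.757 Mbps.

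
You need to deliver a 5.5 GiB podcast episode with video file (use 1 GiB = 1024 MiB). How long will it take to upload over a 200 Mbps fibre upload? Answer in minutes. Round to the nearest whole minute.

4 minutes

File: 5.5 GiB = 47244.6 Mb.
At 200 Mbps: 47244.6 / 200 = 236.2 s ≈ 3.94 minutes.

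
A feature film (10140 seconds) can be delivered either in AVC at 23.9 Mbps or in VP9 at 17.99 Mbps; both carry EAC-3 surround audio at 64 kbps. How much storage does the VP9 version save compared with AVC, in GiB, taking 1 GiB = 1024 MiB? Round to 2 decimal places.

Audio: 64 kbps = 0.064 Mbps.
AVC: 23.964 Mbps × 10140 s = 242995.0 Mb = 28.288 GiB.
VP9: 18.054 Mbps × 10140 s = 183067.6 Mb = 21.312 GiB.
Saving: 28.288 − 21.312 = 6.976 GiB.

6.98 GiB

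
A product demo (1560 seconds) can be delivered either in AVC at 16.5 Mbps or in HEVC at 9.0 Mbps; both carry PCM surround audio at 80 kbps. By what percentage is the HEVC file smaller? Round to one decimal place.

45.2%

Audio: 80 kbps = 0.080 Mbps.
AVC: 16.580 Mbps × 1560 s = 25864.8 Mb = 3.011 GiB.
HEVC: 9.080 Mbps × 1560 s = 14164.8 Mb = 1.649 GiB.
Reduction: (1 − 1.649/3.011) × 100 = 45.24%.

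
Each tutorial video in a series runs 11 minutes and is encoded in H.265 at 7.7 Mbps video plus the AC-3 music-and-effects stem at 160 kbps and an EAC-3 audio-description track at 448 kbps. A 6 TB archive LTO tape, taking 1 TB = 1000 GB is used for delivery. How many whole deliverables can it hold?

11 min = 660 s
Audio total: 160 + 448 = 608 kbps = 0.608 Mbps.
Total bitrate: 8.308 Mbps.
Per item: 8.308 Mbps × 660 s = 5,483 Mb = 685.4 MB.
Capacity: 6 TB = 48,000,000 Mb; 8753.88 items → 8753 complete.

8753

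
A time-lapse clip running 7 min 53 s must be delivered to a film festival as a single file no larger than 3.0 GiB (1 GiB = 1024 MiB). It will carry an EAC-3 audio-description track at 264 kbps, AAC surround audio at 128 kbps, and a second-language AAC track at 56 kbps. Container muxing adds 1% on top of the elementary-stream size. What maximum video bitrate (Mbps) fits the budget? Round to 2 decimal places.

Budget: 3.0 GiB = 25769.8 Mb.
Stream payload after overhead: 25769.8 / 1.01 = 25514.7 Mb.
7 min 53 s = 473 s
Total bitrate budget: 25514.7 Mb / 473 s = 53.942 Mbps.
Audio total: 264 + 128 + 56 = 448 kbps = 0.448 Mbps.
Video: 53.942 − 0.448 = 53.494 Mbps.

53.49 Mbps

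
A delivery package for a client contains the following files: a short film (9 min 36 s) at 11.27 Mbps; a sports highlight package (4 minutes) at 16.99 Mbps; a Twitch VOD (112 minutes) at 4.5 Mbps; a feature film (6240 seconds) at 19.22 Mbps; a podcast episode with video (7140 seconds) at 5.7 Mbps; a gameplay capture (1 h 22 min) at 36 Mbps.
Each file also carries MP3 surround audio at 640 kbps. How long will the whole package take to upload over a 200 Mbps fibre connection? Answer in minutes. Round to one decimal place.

Audio: 640 kbps = 0.640 Mbps.
short film: 11.910 Mbps × 576 s = 6860.2 Mb
sports highlight package: 17.630 Mbps × 240 s = 4231.2 Mb
Twitch VOD: 5.140 Mbps × 6720 s = 34540.8 Mb
feature film: 19.860 Mbps × 6240 s = 123926.4 Mb
podcast episode with video: 6.340 Mbps × 7140 s = 45267.6 Mb
gameplay capture: 36.640 Mbps × 4920 s = 180268.8 Mb
Total: 395095.0 Mb = 49386.9 MB.
At 200 Mbps: 395095.0 / 200 = 1975 s ≈ 32.9 minutes.

32.9 minutes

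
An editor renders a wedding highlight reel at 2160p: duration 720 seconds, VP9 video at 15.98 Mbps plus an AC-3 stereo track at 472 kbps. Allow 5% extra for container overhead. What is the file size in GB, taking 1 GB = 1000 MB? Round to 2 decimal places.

Audio: 472 kbps = 0.472 Mbps.
Total bitrate: 15.98 + 0.472 = 16.452 Mbps.
Stream data: 16.452 Mbps × 720 s = 11845.4 Mb.
With 5% container overhead: ×1.05.
12,438 Mb ÷ 8 = 1,555 MB → 1.555 GB.

1.55 GB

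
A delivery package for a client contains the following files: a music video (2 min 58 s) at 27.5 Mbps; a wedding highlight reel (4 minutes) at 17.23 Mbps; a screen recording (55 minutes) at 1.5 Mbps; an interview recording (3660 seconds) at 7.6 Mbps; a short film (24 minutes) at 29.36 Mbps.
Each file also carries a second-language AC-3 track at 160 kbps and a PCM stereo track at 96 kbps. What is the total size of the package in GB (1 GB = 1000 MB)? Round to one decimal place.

10.8 GB

Audio total: 160 + 96 = 256 kbps = 0.256 Mbps.
music video: 27.756 Mbps × 178 s = 4940.6 Mb
wedding highlight reel: 17.486 Mbps × 240 s = 4196.6 Mb
screen recording: 1.756 Mbps × 3300 s = 5794.8 Mb
interview recording: 7.856 Mbps × 3660 s = 28753.0 Mb
short film: 29.616 Mbps × 1440 s = 42647.0 Mb
Total: 86332.0 Mb = 10791.5 MB.
= 10.79 GB.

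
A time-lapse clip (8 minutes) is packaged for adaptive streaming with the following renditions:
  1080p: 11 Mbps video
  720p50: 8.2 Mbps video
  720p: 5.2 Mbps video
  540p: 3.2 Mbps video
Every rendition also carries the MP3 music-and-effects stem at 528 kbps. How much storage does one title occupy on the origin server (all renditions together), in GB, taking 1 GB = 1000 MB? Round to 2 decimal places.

8 min = 480 s
Audio: 528 kbps = 0.528 Mbps.
Sum of rendition bitrates: (11+0.528) + (8.2+0.528) + (5.2+0.528) + (3.2+0.528) = 29.712 Mbps.
× 480 s = 14,262 Mb = 1,783 MB = 1.783 GB.

1.78 GB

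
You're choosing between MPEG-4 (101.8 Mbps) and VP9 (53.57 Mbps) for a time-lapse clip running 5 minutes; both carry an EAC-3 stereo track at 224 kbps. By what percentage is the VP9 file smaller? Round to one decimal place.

5 min = 300 s
Audio: 224 kbps = 0.224 Mbps.
MPEG-4: 102.024 Mbps × 300 s = 30607.2 Mb = 3.826 GB.
VP9: 53.794 Mbps × 300 s = 16138.2 Mb = 2.017 GB.
Reduction: (1 − 2.017/3.826) × 100 = 47.27%.

47.3%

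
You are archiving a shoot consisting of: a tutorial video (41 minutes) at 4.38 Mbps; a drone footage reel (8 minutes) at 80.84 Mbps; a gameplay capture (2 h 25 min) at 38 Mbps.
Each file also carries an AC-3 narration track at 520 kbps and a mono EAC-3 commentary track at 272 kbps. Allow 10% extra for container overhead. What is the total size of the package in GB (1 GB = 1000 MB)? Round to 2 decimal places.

53.54 GB

Audio total: 520 + 272 = 792 kbps = 0.792 Mbps.
tutorial video: 5.172 Mbps × 2460 s × 1.10 = 13995.4 Mb
drone footage reel: 81.632 Mbps × 480 s × 1.10 = 43101.7 Mb
gameplay capture: 38.792 Mbps × 8700 s × 1.10 = 371239.4 Mb
Total: 428336.6 Mb = 53542.1 MB.
= 53.54 GB.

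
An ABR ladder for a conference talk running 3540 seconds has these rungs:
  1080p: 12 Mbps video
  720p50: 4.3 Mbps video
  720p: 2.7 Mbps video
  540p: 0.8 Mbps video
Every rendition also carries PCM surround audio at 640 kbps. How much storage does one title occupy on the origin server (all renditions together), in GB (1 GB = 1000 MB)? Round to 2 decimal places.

Audio: 640 kbps = 0.640 Mbps.
Sum of rendition bitrates: (12+0.640) + (4.3+0.640) + (2.7+0.640) + (0.8+0.640) = 22.360 Mbps.
× 3540 s = 79,154 Mb = 9,894 MB = 9.894 GB.

9.89 GB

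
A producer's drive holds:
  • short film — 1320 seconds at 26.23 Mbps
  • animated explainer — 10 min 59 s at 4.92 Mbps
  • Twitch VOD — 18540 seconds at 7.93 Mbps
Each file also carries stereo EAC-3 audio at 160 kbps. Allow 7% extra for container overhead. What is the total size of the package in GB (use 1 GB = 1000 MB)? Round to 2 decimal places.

Audio: 160 kbps = 0.160 Mbps.
short film: 26.390 Mbps × 1320 s × 1.07 = 37273.2 Mb
animated explainer: 5.080 Mbps × 659 s × 1.07 = 3582.1 Mb
Twitch VOD: 8.090 Mbps × 18540 s × 1.07 = 160487.8 Mb
Total: 201343.1 Mb = 25167.9 MB.
= 25.17 GB.

25.17 GB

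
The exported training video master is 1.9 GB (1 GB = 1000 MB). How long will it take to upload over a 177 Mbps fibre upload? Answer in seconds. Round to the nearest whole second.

File: 1.9 GB = 15200.0 Mb.
At 177 Mbps: 15200.0 / 177 = 85.9 s ≈ 85.9 seconds.

86 seconds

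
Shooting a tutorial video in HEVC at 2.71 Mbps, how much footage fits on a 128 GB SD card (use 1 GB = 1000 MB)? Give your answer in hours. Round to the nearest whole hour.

105 hours

Capacity: 128 GB = 1,024,000 Mb.
Recording time: 1,024,000 / 2.710 = 377,860 s ≈ 105 hours.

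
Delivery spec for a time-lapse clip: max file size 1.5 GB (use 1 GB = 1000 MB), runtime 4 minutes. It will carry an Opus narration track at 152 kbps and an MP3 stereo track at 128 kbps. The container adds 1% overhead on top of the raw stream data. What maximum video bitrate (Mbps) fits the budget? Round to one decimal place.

Budget: 1.5 GB = 12000.0 Mb.
Stream payload after overhead: 12000.0 / 1.01 = 11881.2 Mb.
4 min = 240 s
Total bitrate budget: 11881.2 Mb / 240 s = 49.505 Mbps.
Audio total: 152 + 128 = 280 kbps = 0.280 Mbps.
Video: 49.505 − 0.280 = 49.225 Mbps.

49.2 Mbps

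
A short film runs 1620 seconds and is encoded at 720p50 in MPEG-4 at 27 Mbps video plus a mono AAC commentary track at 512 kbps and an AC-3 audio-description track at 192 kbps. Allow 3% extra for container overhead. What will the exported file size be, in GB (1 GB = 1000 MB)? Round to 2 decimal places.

5.78 GB

Audio total: 512 + 192 = 704 kbps = 0.704 Mbps.
Total bitrate: 27 + 0.704 = 27.704 Mbps.
Stream data: 27.704 Mbps × 1620 s = 44880.5 Mb.
With 3% container overhead: ×1.03.
46,227 Mb ÷ 8 = 5,778 MB → 5.778 GB.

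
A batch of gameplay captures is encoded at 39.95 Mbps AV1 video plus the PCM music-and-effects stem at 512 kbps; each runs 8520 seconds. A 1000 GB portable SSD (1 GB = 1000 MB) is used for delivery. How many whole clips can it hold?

Audio: 512 kbps = 0.512 Mbps.
Total bitrate: 40.462 Mbps.
Per item: 40.462 Mbps × 8520 s = 344,736 Mb = 43,092 MB.
Capacity: 1000 GB = 8,000,000 Mb; 23.21 items → 23 complete.

23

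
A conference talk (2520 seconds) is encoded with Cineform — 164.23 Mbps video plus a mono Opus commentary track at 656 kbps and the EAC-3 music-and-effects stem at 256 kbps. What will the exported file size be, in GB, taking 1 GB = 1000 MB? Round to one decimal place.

Audio total: 656 + 256 = 912 kbps = 0.912 Mbps.
Total bitrate: 164.23 + 0.912 = 165.142 Mbps.
Stream data: 165.142 Mbps × 2520 s = 416157.8 Mb.
416,158 Mb ÷ 8 = 52,020 MB → 52.02 GB.

52.0 GB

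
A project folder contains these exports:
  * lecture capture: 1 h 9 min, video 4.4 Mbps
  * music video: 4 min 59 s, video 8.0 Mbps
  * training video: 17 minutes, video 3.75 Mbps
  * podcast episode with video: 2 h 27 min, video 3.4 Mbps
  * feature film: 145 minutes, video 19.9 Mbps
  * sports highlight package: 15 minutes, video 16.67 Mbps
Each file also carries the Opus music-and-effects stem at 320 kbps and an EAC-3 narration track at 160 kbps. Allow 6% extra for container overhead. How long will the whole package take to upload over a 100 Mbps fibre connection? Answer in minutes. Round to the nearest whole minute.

Audio total: 320 + 160 = 480 kbps = 0.480 Mbps.
lecture capture: 4.880 Mbps × 4140 s × 1.06 = 21415.4 Mb
music video: 8.480 Mbps × 299 s × 1.06 = 2687.7 Mb
training video: 4.230 Mbps × 1020 s × 1.06 = 4573.5 Mb
podcast episode with video: 3.880 Mbps × 8820 s × 1.06 = 36274.9 Mb
feature film: 20.380 Mbps × 8700 s × 1.06 = 187944.4 Mb
sports highlight package: 17.150 Mbps × 900 s × 1.06 = 16361.1 Mb
Total: 269256.9 Mb = 33657.1 MB.
At 100 Mbps: 269256.9 / 100 = 2693 s ≈ 44.9 minutes.

45 minutes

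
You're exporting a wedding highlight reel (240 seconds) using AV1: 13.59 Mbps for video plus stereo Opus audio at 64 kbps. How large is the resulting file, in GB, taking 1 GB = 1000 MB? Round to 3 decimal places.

Audio: 64 kbps = 0.064 Mbps.
Total bitrate: 13.59 + 0.064 = 13.654 Mbps.
Stream data: 13.654 Mbps × 240 s = 3277.0 Mb.
3,277 Mb ÷ 8 = 409.6 MB → 0.4096 GB.

0.410 GB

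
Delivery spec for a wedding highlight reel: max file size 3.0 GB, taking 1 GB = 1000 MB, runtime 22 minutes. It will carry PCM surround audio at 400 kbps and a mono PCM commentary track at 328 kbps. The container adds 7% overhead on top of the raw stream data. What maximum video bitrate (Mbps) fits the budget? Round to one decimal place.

16.3 Mbps

Budget: 3.0 GB = 24000.0 Mb.
Stream payload after overhead: 24000.0 / 1.07 = 22429.9 Mb.
22 min = 1320 s
Total bitrate budget: 22429.9 Mb / 1320 s = 16.992 Mbps.
Audio total: 400 + 328 = 728 kbps = 0.728 Mbps.
Video: 16.992 − 0.728 = 16.264 Mbps.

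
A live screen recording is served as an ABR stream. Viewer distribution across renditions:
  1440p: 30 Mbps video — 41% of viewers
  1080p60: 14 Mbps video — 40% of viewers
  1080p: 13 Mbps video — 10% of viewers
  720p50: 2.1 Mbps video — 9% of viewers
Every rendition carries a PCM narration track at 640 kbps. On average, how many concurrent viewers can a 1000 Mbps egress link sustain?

49

Audio: 640 kbps = 0.640 Mbps.
Average per-viewer bitrate: 0.41×30.640 + 0.40×14.640 + 0.10×13.640 + 0.09×2.740 = 20.029 Mbps.
1000 Mbps = 1,000 Mbps; 1,000 / 20.029 = 49.93 → 49.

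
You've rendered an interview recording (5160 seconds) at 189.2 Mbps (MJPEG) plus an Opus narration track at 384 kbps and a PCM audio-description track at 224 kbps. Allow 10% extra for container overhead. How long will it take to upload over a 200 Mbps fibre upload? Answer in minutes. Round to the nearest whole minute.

Audio total: 384 + 224 = 608 kbps = 0.608 Mbps.
Total bitrate: 189.808 Mbps.
File: 189.808 Mbps × 5160 s = 979409.3 Mb.
With 10% container overhead: ×1.10. → 1077350.2 Mb.
At 200 Mbps: 1077350.2 / 200 = 5386.8 s ≈ 89.8 minutes.

90 minutes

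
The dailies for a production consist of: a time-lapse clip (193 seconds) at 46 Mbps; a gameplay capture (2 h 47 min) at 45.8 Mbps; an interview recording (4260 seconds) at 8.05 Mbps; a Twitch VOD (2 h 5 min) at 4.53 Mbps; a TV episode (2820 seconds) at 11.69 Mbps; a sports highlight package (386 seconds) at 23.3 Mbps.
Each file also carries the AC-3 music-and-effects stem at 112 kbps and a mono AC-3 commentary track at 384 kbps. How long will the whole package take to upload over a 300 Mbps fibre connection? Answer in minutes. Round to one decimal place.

32.8 minutes

Audio total: 112 + 384 = 496 kbps = 0.496 Mbps.
time-lapse clip: 46.496 Mbps × 193 s = 8973.7 Mb
gameplay capture: 46.296 Mbps × 10020 s = 463885.9 Mb
interview recording: 8.546 Mbps × 4260 s = 36406.0 Mb
Twitch VOD: 5.026 Mbps × 7500 s = 37695.0 Mb
TV episode: 12.186 Mbps × 2820 s = 34364.5 Mb
sports highlight package: 23.796 Mbps × 386 s = 9185.3 Mb
Total: 590510.4 Mb = 73813.8 MB.
At 300 Mbps: 590510.4 / 300 = 1968 s ≈ 32.8 minutes.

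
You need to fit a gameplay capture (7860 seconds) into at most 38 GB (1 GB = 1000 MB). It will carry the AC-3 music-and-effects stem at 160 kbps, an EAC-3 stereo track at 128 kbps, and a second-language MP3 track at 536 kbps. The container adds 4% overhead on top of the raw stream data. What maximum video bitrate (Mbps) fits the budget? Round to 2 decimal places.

Budget: 38 GB = 304000.0 Mb.
Stream payload after overhead: 304000.0 / 1.04 = 292307.7 Mb.
Total bitrate budget: 292307.7 Mb / 7860 s = 37.189 Mbps.
Audio total: 160 + 128 + 536 = 824 kbps = 0.824 Mbps.
Video: 37.189 − 0.824 = 36.365 Mbps.

36.37 Mbps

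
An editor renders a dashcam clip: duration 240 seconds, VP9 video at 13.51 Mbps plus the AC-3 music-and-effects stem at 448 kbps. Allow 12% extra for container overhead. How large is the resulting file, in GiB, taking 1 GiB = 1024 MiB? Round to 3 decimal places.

Audio: 448 kbps = 0.448 Mbps.
Total bitrate: 13.51 + 0.448 = 13.958 Mbps.
Stream data: 13.958 Mbps × 240 s = 3349.9 Mb.
With 12% container overhead: ×1.12.
3,752 Mb = 468,988,800 bytes ÷ 1,073,741,824 = 0.4368 GiB.

0.437 GiB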